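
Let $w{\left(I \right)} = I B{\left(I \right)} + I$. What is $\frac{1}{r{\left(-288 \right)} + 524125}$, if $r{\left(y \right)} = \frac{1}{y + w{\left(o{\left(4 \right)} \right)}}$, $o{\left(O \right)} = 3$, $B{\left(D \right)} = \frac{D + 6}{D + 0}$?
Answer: $\frac{276}{144658499} \approx 1.9079 \cdot 10^{-6}$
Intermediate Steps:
$B{\left(D \right)} = \frac{6 + D}{D}$
$w{\left(I \right)} = 6 + 2 I$ ($w{\left(I \right)} = I \frac{6 + I}{I} + I = \left(6 + I\right) + I = 6 + 2 I$)
$r{\left(y \right)} = \frac{1}{12 + y}$ ($r{\left(y \right)} = \frac{1}{y + \left(6 + 2 \cdot 3\right)} = \frac{1}{y + \left(6 + 6\right)} = \frac{1}{y + 12} = \frac{1}{12 + y}$)
$\frac{1}{r{\left(-288 \right)} + 524125} = \frac{1}{\frac{1}{12 - 288} + 524125} = \frac{1}{\frac{1}{-276} + 524125} = \frac{1}{- \frac{1}{276} + 524125} = \frac{1}{\frac{144658499}{276}} = \frac{276}{144658499}$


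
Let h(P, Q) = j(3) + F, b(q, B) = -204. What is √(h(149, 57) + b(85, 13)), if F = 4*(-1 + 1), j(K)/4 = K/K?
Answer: 10*I*√2 ≈ 14.142*I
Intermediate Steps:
j(K) = 4 (j(K) = 4*(K/K) = 4*1 = 4)
F = 0 (F = 4*0 = 0)
h(P, Q) = 4 (h(P, Q) = 4 + 0 = 4)
√(h(149, 57) + b(85, 13)) = √(4 - 204) = √(-200) = 10*I*√2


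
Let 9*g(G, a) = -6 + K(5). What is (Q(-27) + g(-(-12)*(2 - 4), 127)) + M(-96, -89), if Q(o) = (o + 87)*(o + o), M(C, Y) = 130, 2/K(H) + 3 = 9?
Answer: -83987/27 ≈ -3110.6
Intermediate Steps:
K(H) = ⅓ (K(H) = 2/(-3 + 9) = 2/6 = 2*(⅙) = ⅓)
Q(o) = 2*o*(87 + o) (Q(o) = (87 + o)*(2*o) = 2*o*(87 + o))
g(G, a) = -17/27 (g(G, a) = (-6 + ⅓)/9 = (⅑)*(-17/3) = -17/27)
(Q(-27) + g(-(-12)*(2 - 4), 127)) + M(-96, -89) = (2*(-27)*(87 - 27) - 17/27) + 130 = (2*(-27)*60 - 17/27) + 130 = (-3240 - 17/27) + 130 = -87497/27 + 130 = -83987/27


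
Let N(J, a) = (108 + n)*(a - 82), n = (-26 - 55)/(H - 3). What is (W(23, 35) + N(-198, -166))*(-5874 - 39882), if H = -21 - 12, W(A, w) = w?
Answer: 1249459092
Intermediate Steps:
H = -33
n = 9/4 (n = (-26 - 55)/(-33 - 3) = -81/(-36) = -81*(-1/36) = 9/4 ≈ 2.2500)
N(J, a) = -18081/2 + 441*a/4 (N(J, a) = (108 + 9/4)*(a - 82) = 441*(-82 + a)/4 = -18081/2 + 441*a/4)
(W(23, 35) + N(-198, -166))*(-5874 - 39882) = (35 + (-18081/2 + (441/4)*(-166)))*(-5874 - 39882) = (35 + (-18081/2 - 36603/2))*(-45756) = (35 - 27342)*(-45756) = -27307*(-45756) = 1249459092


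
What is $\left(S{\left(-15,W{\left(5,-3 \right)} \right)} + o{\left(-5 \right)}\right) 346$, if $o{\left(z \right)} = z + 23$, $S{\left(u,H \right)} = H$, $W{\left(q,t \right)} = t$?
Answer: $5190$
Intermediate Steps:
$o{\left(z \right)} = 23 + z$
$\left(S{\left(-15,W{\left(5,-3 \right)} \right)} + o{\left(-5 \right)}\right) 346 = \left(-3 + \left(23 - 5\right)\right) 346 = \left(-3 + 18\right) 346 = 15 \cdot 346 = 5190$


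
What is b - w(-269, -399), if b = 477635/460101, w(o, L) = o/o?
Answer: 17534/460101 ≈ 0.038109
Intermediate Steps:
w(o, L) = 1
b = 477635/460101 (b = 477635*(1/460101) = 477635/460101 ≈ 1.0381)
b - w(-269, -399) = 477635/460101 - 1*1 = 477635/460101 - 1 = 17534/460101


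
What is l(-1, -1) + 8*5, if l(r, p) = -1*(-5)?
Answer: 45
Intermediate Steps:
l(r, p) = 5
l(-1, -1) + 8*5 = 5 + 8*5 = 5 + 40 = 45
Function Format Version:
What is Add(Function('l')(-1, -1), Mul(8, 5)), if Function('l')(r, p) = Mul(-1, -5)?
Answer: 45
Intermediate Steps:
Function('l')(r, p) = 5
Add(Function('l')(-1, -1), Mul(8, 5)) = Add(5, Mul(8, 5)) = Add(5, 40) = 45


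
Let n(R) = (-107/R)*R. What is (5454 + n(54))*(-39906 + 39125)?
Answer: -4176007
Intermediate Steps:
n(R) = -107
(5454 + n(54))*(-39906 + 39125) = (5454 - 107)*(-39906 + 39125) = 5347*(-781) = -4176007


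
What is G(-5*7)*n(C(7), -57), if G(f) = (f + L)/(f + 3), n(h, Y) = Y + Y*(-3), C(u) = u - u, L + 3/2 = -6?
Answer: 4845/32 ≈ 151.41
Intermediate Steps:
L = -15/2 (L = -3/2 - 6 = -15/2 ≈ -7.5000)
C(u) = 0
n(h, Y) = -2*Y (n(h, Y) = Y - 3*Y = -2*Y)
G(f) = (-15/2 + f)/(3 + f) (G(f) = (f - 15/2)/(f + 3) = (-15/2 + f)/(3 + f))
G(-5*7)*n(C(7), -57) = ((-15/2 - 5*7)/(3 - 5*7))*(-2*(-57)) = ((-15/2 - 35)/(3 - 35))*114 = (-85/2/(-32))*114 = -1/32*(-85/2)*114 = (85/64)*114 = 4845/32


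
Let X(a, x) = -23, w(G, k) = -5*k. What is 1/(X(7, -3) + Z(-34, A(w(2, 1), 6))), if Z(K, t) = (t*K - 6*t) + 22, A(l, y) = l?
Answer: 1/199 ≈ 0.0050251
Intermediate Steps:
Z(K, t) = 22 - 6*t + K*t (Z(K, t) = (K*t - 6*t) + 22 = (-6*t + K*t) + 22 = 22 - 6*t + K*t)
1/(X(7, -3) + Z(-34, A(w(2, 1), 6))) = 1/(-23 + (22 - (-30) - (-170))) = 1/(-23 + (22 - 6*(-5) - 34*(-5))) = 1/(-23 + (22 + 30 + 170)) = 1/(-23 + 222) = 1/199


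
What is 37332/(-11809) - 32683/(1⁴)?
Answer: -385990879/11809 ≈ -32686.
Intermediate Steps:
37332/(-11809) - 32683/(1⁴) = 37332*(-1/11809) - 32683/1 = -37332/11809 - 32683*1 = -37332/11809 - 32683 = -385990879/11809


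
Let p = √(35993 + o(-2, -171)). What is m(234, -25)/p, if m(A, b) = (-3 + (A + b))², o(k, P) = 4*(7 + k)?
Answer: 42436*√36013/36013 ≈ 223.62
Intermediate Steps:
o(k, P) = 28 + 4*k
m(A, b) = (-3 + A + b)²
p = √36013 (p = √(35993 + (28 + 4*(-2))) = √(35993 + (28 - 8)) = √(35993 + 20) = √36013 ≈ 189.77)
m(234, -25)/p = (-3 + 234 - 25)²/(√36013) = 206²*(√36013/36013) = 42436*(√36013/36013) = 42436*√36013/36013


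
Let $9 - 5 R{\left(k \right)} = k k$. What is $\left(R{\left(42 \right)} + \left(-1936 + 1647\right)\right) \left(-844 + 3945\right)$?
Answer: $-1984640$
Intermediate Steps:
$R{\left(k \right)} = \frac{9}{5} - \frac{k^{2}}{5}$ ($R{\left(k \right)} = \frac{9}{5} - \frac{k k}{5} = \frac{9}{5} - \frac{k^{2}}{5}$)
$\left(R{\left(42 \right)} + \left(-1936 + 1647\right)\right) \left(-844 + 3945\right) = \left(\left(\frac{9}{5} - \frac{42^{2}}{5}\right) + \left(-1936 + 1647\right)\right) \left(-844 + 3945\right) = \left(\left(\frac{9}{5} - \frac{1764}{5}\right) - 289\right) 3101 = \left(-351 - 289\right) 3101 = \left(-640\right) 3101 = -1984640$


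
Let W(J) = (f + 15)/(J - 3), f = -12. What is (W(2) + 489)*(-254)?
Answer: -123444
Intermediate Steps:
W(J) = 3/(-3 + J) (W(J) = (-12 + 15)/(J - 3) = 3/(-3 + J))
(W(2) + 489)*(-254) = (3/(-3 + 2) + 489)*(-254) = (3/(-1) + 489)*(-254) = (3*(-1) + 489)*(-254) = (-3 + 489)*(-254) = 486*(-254) = -123444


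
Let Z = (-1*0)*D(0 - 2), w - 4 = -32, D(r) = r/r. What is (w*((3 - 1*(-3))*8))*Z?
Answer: 0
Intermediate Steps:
D(r) = 1
w = -28 (w = 4 - 32 = -28)
Z = 0 (Z = -1*0*1 = 0*1 = 0)
(w*((3 - 1*(-3))*8))*Z = -28*(3 - 1*(-3))*8*0 = -28*(3 + 3)*8*0 = -168*8*0 = -28*48*0 = -1344*0 = 0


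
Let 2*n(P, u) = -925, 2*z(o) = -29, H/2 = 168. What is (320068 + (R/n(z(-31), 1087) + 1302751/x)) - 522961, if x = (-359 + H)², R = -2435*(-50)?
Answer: -3928175362/19573 ≈ -2.0069e+5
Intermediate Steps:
H = 336 (H = 2*168 = 336)
z(o) = -29/2 (z(o) = (½)*(-29) = -29/2)
n(P, u) = -925/2 (n(P, u) = (½)*(-925) = -925/2)
R = 121750
x = 529 (x = (-359 + 336)² = (-23)² = 529)
(320068 + (R/n(z(-31), 1087) + 1302751/x)) - 522961 = (320068 + (121750/(-925/2) + 1302751/529)) - 522961 = (320068 + (121750*(-2/925) + 1302751*(1/529))) - 522961 = (320068 + (-9740/37 + 1302751/529)) - 522961 = (320068 + 43049327/19573) - 522961 = 6307740291/19573 - 522961 = -3928175362/19573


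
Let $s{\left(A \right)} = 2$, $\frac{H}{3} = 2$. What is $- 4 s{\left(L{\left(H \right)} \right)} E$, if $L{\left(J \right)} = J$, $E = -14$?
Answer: $112$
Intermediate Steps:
$H = 6$ ($H = 3 \cdot 2 = 6$)
$- 4 s{\left(L{\left(H \right)} \right)} E = \left(-4\right) 2 \left(-14\right) = \left(-8\right) \left(-14\right) = 112$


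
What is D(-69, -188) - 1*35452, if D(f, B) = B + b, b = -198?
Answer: -35838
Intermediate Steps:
D(f, B) = -198 + B (D(f, B) = B - 198 = -198 + B)
D(-69, -188) - 1*35452 = (-198 - 188) - 1*35452 = -386 - 35452 = -35838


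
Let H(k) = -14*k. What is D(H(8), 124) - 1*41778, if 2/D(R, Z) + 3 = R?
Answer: -4804472/115 ≈ -41778.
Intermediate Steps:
D(R, Z) = 2/(-3 + R)
D(H(8), 124) - 1*41778 = 2/(-3 - 14*8) - 1*41778 = 2/(-3 - 112) - 41778 = 2/(-115) - 41778 = 2*(-1/115) - 41778 = -2/115 - 41778 = -4804472/115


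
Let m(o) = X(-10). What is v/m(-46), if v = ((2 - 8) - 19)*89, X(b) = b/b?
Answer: -2225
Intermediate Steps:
X(b) = 1
m(o) = 1
v = -2225 (v = (-6 - 19)*89 = -25*89 = -2225)
v/m(-46) = -2225/1 = -2225*1 = -2225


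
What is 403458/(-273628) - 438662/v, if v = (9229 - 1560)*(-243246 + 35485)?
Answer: -321358655436593/217988360578726 ≈ -1.4742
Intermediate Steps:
v = -1593319109 (v = 7669*(-207761) = -1593319109)
403458/(-273628) - 438662/v = 403458/(-273628) - 438662/(-1593319109) = 403458*(-1/273628) - 438662*(-1/1593319109) = -201729/136814 + 438662/1593319109 = -321358655436593/217988360578726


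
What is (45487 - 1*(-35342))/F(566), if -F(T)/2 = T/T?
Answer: -80829/2 ≈ -40415.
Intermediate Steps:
F(T) = -2 (F(T) = -2*T/T = -2*1 = -2)
(45487 - 1*(-35342))/F(566) = (45487 - 1*(-35342))/(-2) = (45487 + 35342)*(-½) = 80829*(-½) = -80829/2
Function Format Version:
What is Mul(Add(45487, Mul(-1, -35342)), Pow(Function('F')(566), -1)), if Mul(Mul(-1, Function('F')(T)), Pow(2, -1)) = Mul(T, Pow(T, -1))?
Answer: Rational(-80829, 2) ≈ -40415.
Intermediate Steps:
Function('F')(T) = -2 (Function('F')(T) = Mul(-2, Mul(T, Pow(T, -1))) = Mul(-2, 1) = -2)
Mul(Add(45487, Mul(-1, -35342)), Pow(Function('F')(566), -1)) = Mul(Add(45487, Mul(-1, -35342)), Pow(-2, -1)) = Mul(Add(45487, 35342), Rational(-1, 2)) = Mul(80829, Rational(-1, 2)) = Rational(-80829, 2)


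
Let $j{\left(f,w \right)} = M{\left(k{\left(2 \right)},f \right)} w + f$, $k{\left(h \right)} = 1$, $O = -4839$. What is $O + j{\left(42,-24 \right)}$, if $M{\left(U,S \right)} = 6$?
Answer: $-4941$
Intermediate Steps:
$j{\left(f,w \right)} = f + 6 w$ ($j{\left(f,w \right)} = 6 w + f = f + 6 w$)
$O + j{\left(42,-24 \right)} = -4839 + \left(42 + 6 \left(-24\right)\right) = -4839 + \left(42 - 144\right) = -4839 - 102 = -4941$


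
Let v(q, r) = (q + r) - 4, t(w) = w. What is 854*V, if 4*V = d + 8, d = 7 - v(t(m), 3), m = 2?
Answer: 2989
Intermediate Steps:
v(q, r) = -4 + q + r
d = 6 (d = 7 - (-4 + 2 + 3) = 7 - 1*1 = 7 - 1 = 6)
V = 7/2 (V = (6 + 8)/4 = (¼)*14 = 7/2 ≈ 3.5000)
854*V = 854*(7/2) = 2989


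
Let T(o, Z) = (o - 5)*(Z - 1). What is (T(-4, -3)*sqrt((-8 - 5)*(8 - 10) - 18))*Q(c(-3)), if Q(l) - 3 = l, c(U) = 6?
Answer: 648*sqrt(2) ≈ 916.41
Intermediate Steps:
Q(l) = 3 + l
T(o, Z) = (-1 + Z)*(-5 + o) (T(o, Z) = (-5 + o)*(-1 + Z) = (-1 + Z)*(-5 + o))
(T(-4, -3)*sqrt((-8 - 5)*(8 - 10) - 18))*Q(c(-3)) = ((5 - 1*(-4) - 5*(-3) - 3*(-4))*sqrt((-8 - 5)*(8 - 10) - 18))*(3 + 6) = ((5 + 4 + 15 + 12)*sqrt(-13*(-2) - 18))*9 = (36*sqrt(26 - 18))*9 = (36*sqrt(8))*9 = (36*(2*sqrt(2)))*9 = (72*sqrt(2))*9 = 648*sqrt(2)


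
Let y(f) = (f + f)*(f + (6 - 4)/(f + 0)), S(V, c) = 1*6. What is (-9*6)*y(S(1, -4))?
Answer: -4104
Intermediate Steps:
S(V, c) = 6
y(f) = 2*f*(f + 2/f) (y(f) = (2*f)*(f + 2/f) = 2*f*(f + 2/f))
(-9*6)*y(S(1, -4)) = (-9*6)*(4 + 2*6**2) = -54*(4 + 2*36) = -54*(4 + 72) = -54*76 = -4104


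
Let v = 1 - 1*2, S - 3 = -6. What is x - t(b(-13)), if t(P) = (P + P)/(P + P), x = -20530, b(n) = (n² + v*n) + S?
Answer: -20531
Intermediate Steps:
S = -3 (S = 3 - 6 = -3)
v = -1 (v = 1 - 2 = -1)
b(n) = -3 + n² - n (b(n) = (n² - n) - 3 = -3 + n² - n)
t(P) = 1 (t(P) = (2*P)/((2*P)) = (2*P)*(1/(2*P)) = 1)
x - t(b(-13)) = -20530 - 1*1 = -20530 - 1 = -20531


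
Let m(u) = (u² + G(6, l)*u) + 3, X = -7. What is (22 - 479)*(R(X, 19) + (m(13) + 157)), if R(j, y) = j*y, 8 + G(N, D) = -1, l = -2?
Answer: -36103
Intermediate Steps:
G(N, D) = -9 (G(N, D) = -8 - 1 = -9)
m(u) = 3 + u² - 9*u (m(u) = (u² - 9*u) + 3 = 3 + u² - 9*u)
(22 - 479)*(R(X, 19) + (m(13) + 157)) = (22 - 479)*(-7*19 + ((3 + 13² - 9*13) + 157)) = -457*(-133 + ((3 + 169 - 117) + 157)) = -457*(-133 + (55 + 157)) = -457*(-133 + 212) = -457*79 = -36103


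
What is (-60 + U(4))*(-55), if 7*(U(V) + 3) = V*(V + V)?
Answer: 22495/7 ≈ 3213.6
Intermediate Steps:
U(V) = -3 + 2*V²/7 (U(V) = -3 + (V*(V + V))/7 = -3 + (V*(2*V))/7 = -3 + (2*V²)/7 = -3 + 2*V²/7)
(-60 + U(4))*(-55) = (-60 + (-3 + (2/7)*4²))*(-55) = (-60 + (-3 + (2/7)*16))*(-55) = (-60 + (-3 + 32/7))*(-55) = (-60 + 11/7)*(-55) = -409/7*(-55) = 22495/7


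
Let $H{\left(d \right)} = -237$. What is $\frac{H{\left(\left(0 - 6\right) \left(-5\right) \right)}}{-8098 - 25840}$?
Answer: $\frac{237}{33938} \approx 0.0069833$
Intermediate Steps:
$\frac{H{\left(\left(0 - 6\right) \left(-5\right) \right)}}{-8098 - 25840} = - \frac{237}{-8098 - 25840} = - \frac{237}{-33938} = \left(-237\right) \left(- \frac{1}{33938}\right) = \frac{237}{33938}$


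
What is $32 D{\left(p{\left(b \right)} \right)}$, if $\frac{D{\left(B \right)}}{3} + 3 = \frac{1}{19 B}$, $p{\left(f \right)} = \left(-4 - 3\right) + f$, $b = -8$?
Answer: $- \frac{27392}{95} \approx -288.34$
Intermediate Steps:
$p{\left(f \right)} = -7 + f$
$D{\left(B \right)} = -9 + \frac{3}{19 B}$
$32 D{\left(p{\left(b \right)} \right)} = 32 \left(-9 + \frac{3}{19 \left(-7 - 8\right)}\right) = 32 \left(-9 + \frac{3}{19 \left(-15\right)}\right) = 32 \left(-9 + \frac{3}{19} \left(- \frac{1}{15}\right)\right) = 32 \left(-9 - \frac{1}{95}\right) = 32 \left(- \frac{856}{95}\right) = - \frac{27392}{95}$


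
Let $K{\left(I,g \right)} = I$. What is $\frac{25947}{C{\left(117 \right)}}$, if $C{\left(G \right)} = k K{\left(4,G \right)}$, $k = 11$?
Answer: $\frac{25947}{44} \approx 589.7$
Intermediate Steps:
$C{\left(G \right)} = 44$ ($C{\left(G \right)} = 11 \cdot 4 = 44$)
$\frac{25947}{C{\left(117 \right)}} = \frac{25947}{44}$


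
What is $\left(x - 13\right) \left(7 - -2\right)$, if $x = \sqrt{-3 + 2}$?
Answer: $-117 + 9 i \approx -117.0 + 9.0 i$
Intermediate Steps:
$x = i$ ($x = \sqrt{-1} = i \approx 1.0 i$)
$\left(x - 13\right) \left(7 - -2\right) = \left(i - 13\right) \left(7 - -2\right) = \left(-13 + i\right) \left(7 + 2\right) = \left(-13 + i\right) 9 = -117 + 9 i$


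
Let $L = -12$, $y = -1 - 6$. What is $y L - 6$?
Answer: $78$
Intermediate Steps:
$y = -7$
$y L - 6 = \left(-7\right) \left(-12\right) - 6 = 84 - 6 = 78$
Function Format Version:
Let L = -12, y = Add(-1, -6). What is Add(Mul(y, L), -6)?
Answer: 78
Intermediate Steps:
y = -7
Add(Mul(y, L), -6) = Add(Mul(-7, -12), -6) = Add(84, -6) = 78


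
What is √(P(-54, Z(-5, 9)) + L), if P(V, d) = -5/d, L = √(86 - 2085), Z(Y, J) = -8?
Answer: √(10 + 16*I*√1999)/4 ≈ 4.7613 + 4.6952*I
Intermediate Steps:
L = I*√1999 (L = √(-1999) = I*√1999 ≈ 44.71*I)
√(P(-54, Z(-5, 9)) + L) = √(-5/(-8) + I*√1999) = √(-5*(-⅛) + I*√1999) = √(5/8 + I*√1999)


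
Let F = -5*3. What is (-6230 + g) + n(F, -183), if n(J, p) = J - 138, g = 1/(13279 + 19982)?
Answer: -212304962/33261 ≈ -6383.0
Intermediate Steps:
F = -15
g = 1/33261 ≈ 3.0065e-5
n(J, p) = -138 + J
(-6230 + g) + n(F, -183) = (-6230 + 1/33261) + (-138 - 15) = -207216029/33261 - 153 = -212304962/33261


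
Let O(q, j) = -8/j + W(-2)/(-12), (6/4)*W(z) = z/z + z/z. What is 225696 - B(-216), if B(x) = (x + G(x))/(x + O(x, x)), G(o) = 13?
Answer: 1316704983/5834 ≈ 2.2570e+5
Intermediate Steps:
W(z) = 4/3 (W(z) = 2*(z/z + z/z)/3 = 2*(1 + 1)/3 = (2/3)*2 = 4/3)
O(q, j) = -1/9 - 8/j (O(q, j) = -8/j + (4/3)/(-12) = -8/j + (4/3)*(-1/12) = -8/j - 1/9 = -1/9 - 8/j)
B(x) = (13 + x)/(x + (-72 - x)/(9*x)) (B(x) = (x + 13)/(x + (-72 - x)/(9*x)) = (13 + x)/(x + (-72 - x)/(9*x)))
225696 - B(-216) = 225696 - 9*(-216)*(13 - 216)/(-72 - 1*(-216) + 9*(-216)**2) = 225696 - 9*(-216)*(-203)/(-72 + 216 + 9*46656) = 225696 - 9*(-216)*(-203)/(-72 + 216 + 419904) = 225696 - 9*(-216)*(-203)/420048 = 225696 - 1*5481/5834 = 225696 - 5481/5834 = 1316704983/5834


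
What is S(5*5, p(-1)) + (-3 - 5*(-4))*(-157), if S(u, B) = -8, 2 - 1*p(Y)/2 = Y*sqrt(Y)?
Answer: -2677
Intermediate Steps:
p(Y) = 4 - 2*Y**(3/2) (p(Y) = 4 - 2*Y*sqrt(Y) = 4 - 2*Y**(3/2))
S(5*5, p(-1)) + (-3 - 5*(-4))*(-157) = -8 + (-3 - 5*(-4))*(-157) = -8 + (-3 + 20)*(-157) = -8 + 17*(-157) = -8 - 2669 = -2677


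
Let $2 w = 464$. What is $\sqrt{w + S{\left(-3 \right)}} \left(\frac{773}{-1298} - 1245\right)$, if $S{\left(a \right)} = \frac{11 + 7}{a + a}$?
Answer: $- \frac{1616783 \sqrt{229}}{1298} \approx -18849.0$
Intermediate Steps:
$w = 232$ ($w = \frac{1}{2} \cdot 464 = 232$)
$S{\left(a \right)} = \frac{9}{a}$ ($S{\left(a \right)} = \frac{18}{2 a} = 18 \frac{1}{2 a} = \frac{9}{a}$)
$\sqrt{w + S{\left(-3 \right)}} \left(\frac{773}{-1298} - 1245\right) = \sqrt{232 + \frac{9}{-3}} \left(\frac{773}{-1298} - 1245\right) = \sqrt{232 + 9 \left(- \frac{1}{3}\right)} \left(773 \left(- \frac{1}{1298}\right) - 1245\right) = \sqrt{232 - 3} \left(- \frac{773}{1298} - 1245\right) = \sqrt{229} \left(- \frac{1616783}{1298}\right) = - \frac{1616783 \sqrt{229}}{1298}$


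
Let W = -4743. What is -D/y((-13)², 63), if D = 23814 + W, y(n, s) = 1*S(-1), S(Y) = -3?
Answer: 6357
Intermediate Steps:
y(n, s) = -3 (y(n, s) = 1*(-3) = -3)
D = 19071 (D = 23814 - 4743 = 19071)
-D/y((-13)², 63) = -19071/(-3) = -19071*(-1)/3 = -1*(-6357) = 6357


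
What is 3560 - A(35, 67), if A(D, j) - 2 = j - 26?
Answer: 3517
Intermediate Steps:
A(D, j) = -24 + j (A(D, j) = 2 + (j - 26) = 2 + (-26 + j) = -24 + j)
3560 - A(35, 67) = 3560 - (-24 + 67) = 3560 - 1*43 = 3560 - 43 = 3517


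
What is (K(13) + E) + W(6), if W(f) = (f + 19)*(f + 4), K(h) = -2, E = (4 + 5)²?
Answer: 329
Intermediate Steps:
E = 81 (E = 9² = 81)
W(f) = (4 + f)*(19 + f) (W(f) = (19 + f)*(4 + f) = (4 + f)*(19 + f))
(K(13) + E) + W(6) = (-2 + 81) + (76 + 6² + 23*6) = 79 + (76 + 36 + 138) = 79 + 250 = 329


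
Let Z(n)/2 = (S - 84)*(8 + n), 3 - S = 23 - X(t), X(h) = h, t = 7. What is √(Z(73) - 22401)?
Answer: 33*I*√35 ≈ 195.23*I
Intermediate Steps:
S = -13 (S = 3 - (23 - 1*7) = 3 - (23 - 7) = 3 - 1*16 = 3 - 16 = -13)
Z(n) = -1552 - 194*n (Z(n) = 2*((-13 - 84)*(8 + n)) = 2*(-97*(8 + n)) = 2*(-776 - 97*n) = -1552 - 194*n)
√(Z(73) - 22401) = √((-1552 - 194*73) - 22401) = √((-1552 - 14162) - 22401) = √(-15714 - 22401) = √(-38115) = 33*I*√35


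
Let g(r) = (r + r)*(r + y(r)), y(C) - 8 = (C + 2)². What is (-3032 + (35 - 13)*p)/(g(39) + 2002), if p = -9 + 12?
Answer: -1483/68393 ≈ -0.021684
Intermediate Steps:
y(C) = 8 + (2 + C)² (y(C) = 8 + (C + 2)² = 8 + (2 + C)²)
p = 3
g(r) = 2*r*(8 + r + (2 + r)²) (g(r) = (r + r)*(r + (8 + (2 + r)²)) = (2*r)*(8 + r + (2 + r)²) = 2*r*(8 + r + (2 + r)²))
(-3032 + (35 - 13)*p)/(g(39) + 2002) = (-3032 + (35 - 13)*3)/(2*39*(8 + 39 + (2 + 39)²) + 2002) = (-3032 + 22*3)/(2*39*(8 + 39 + 41²) + 2002) = (-3032 + 66)/(2*39*(8 + 39 + 1681) + 2002) = -2966/(2*39*1728 + 2002) = -2966/(134784 + 2002) = -2966/136786 = -2966*1/136786 = -1483/68393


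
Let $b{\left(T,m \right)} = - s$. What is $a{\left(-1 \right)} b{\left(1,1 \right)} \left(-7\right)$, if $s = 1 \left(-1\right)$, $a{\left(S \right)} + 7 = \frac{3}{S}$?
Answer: $70$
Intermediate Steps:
$a{\left(S \right)} = -7 + \frac{3}{S}$
$s = -1$
$b{\left(T,m \right)} = 1$ ($b{\left(T,m \right)} = \left(-1\right) \left(-1\right) = 1$)
$a{\left(-1 \right)} b{\left(1,1 \right)} \left(-7\right) = \left(-7 + \frac{3}{-1}\right) 1 \left(-7\right) = \left(-7 + 3 \left(-1\right)\right) 1 \left(-7\right) = \left(-7 - 3\right) 1 \left(-7\right) = \left(-10\right) 1 \left(-7\right) = \left(-10\right) \left(-7\right) = 70$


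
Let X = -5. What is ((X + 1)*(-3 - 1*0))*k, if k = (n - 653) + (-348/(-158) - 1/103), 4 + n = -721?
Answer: -134339316/8137 ≈ -16510.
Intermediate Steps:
n = -725 (n = -4 - 721 = -725)
k = -11194943/8137 (k = (-725 - 653) + (-348/(-158) - 1/103) = -1378 + (-348*(-1/158) - 1*1/103) = -1378 + (174/79 - 1/103) = -1378 + 17843/8137 = -11194943/8137 ≈ -1375.8)
((X + 1)*(-3 - 1*0))*k = ((-5 + 1)*(-3 - 1*0))*(-11194943/8137) = -4*(-3 + 0)*(-11194943/8137) = -4*(-3)*(-11194943/8137) = 12*(-11194943/8137) = -134339316/8137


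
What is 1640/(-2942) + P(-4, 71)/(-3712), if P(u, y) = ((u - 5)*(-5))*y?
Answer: -7743685/5460352 ≈ -1.4182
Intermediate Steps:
P(u, y) = y*(25 - 5*u) (P(u, y) = ((-5 + u)*(-5))*y = (25 - 5*u)*y = y*(25 - 5*u))
1640/(-2942) + P(-4, 71)/(-3712) = 1640/(-2942) + (5*71*(5 - 1*(-4)))/(-3712) = 1640*(-1/2942) + (5*71*(5 + 4))*(-1/3712) = -820/1471 + (5*71*9)*(-1/3712) = -820/1471 + 3195*(-1/3712) = -820/1471 - 3195/3712 = -7743685/5460352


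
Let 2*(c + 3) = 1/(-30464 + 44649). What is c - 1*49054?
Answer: -1391747089/28370 ≈ -49057.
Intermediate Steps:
c = -85109/28370 (c = -3 + 1/(2*(-30464 + 44649)) = -3 + (½)/14185 = -3 + (½)*(1/14185) = -3 + 1/28370 = -85109/28370 ≈ -3.0000)
c - 1*49054 = -85109/28370 - 1*49054 = -85109/28370 - 49054 = -1391747089/28370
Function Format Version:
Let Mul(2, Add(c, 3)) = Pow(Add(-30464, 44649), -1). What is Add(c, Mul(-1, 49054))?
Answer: Rational(-1391747089, 28370) ≈ -49057.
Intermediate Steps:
c = Rational(-85109, 28370) (c = Add(-3, Mul(Rational(1, 2), Pow(Add(-30464, 44649), -1))) = Add(-3, Mul(Rational(1, 2), Pow(14185, -1))) = Add(-3, Mul(Rational(1, 2), Rational(1, 14185))) = Add(-3, Rational(1, 28370)) = Rational(-85109, 28370) ≈ -3.0000)
Add(c, Mul(-1, 49054)) = Add(Rational(-85109, 28370), Mul(-1, 49054)) = Add(Rational(-85109, 28370), -49054) = Rational(-1391747089, 28370)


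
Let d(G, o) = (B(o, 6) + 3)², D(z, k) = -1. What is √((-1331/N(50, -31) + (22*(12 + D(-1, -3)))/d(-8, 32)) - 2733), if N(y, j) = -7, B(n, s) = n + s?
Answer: I*√209440742/287 ≈ 50.425*I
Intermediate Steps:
d(G, o) = (9 + o)² (d(G, o) = ((o + 6) + 3)² = ((6 + o) + 3)² = (9 + o)²)
√((-1331/N(50, -31) + (22*(12 + D(-1, -3)))/d(-8, 32)) - 2733) = √((-1331/(-7) + (22*(12 - 1))/((9 + 32)²)) - 2733) = √((-1331*(-⅐) + (22*11)/(41²)) - 2733) = √((1331/7 + 242/1681) - 2733) = √(2239105/11767 - 2733) = √(-29920106/11767) = I*√209440742/287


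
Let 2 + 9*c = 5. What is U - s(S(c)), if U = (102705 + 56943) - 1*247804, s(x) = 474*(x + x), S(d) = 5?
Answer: -92896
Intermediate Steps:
c = 1/3 (c = -2/9 + (1/9)*5 = -2/9 + 5/9 = 1/3 ≈ 0.33333)
s(x) = 948*x (s(x) = 474*(2*x) = 948*x)
U = -88156 (U = 159648 - 247804 = -88156)
U - s(S(c)) = -88156 - 948*5 = -88156 - 1*4740 = -88156 - 4740 = -92896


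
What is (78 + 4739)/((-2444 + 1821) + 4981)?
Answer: 4817/4358 ≈ 1.1053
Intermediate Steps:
(78 + 4739)/((-2444 + 1821) + 4981) = 4817/(-623 + 4981) = 4817/4358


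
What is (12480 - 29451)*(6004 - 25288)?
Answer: 327268764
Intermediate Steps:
(12480 - 29451)*(6004 - 25288) = -16971*(-19284) = 327268764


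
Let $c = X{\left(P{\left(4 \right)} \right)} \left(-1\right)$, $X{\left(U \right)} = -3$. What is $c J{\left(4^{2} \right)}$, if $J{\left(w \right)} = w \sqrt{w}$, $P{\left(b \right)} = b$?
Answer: $192$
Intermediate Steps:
$J{\left(w \right)} = w^{\frac{3}{2}}$
$c = 3$ ($c = \left(-3\right) \left(-1\right) = 3$)
$c J{\left(4^{2} \right)} = 3 \left(4^{2}\right)^{\frac{3}{2}} = 3 \cdot 16^{\frac{3}{2}} = 3 \cdot 64 = 192$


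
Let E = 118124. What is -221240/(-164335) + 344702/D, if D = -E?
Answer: -3051284941/1941190754 ≈ -1.5719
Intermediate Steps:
D = -118124 (D = -1*118124 = -118124)
-221240/(-164335) + 344702/D = -221240/(-164335) + 344702/(-118124) = -221240*(-1/164335) + 344702*(-1/118124) = 44248/32867 - 172351/59062 = -3051284941/1941190754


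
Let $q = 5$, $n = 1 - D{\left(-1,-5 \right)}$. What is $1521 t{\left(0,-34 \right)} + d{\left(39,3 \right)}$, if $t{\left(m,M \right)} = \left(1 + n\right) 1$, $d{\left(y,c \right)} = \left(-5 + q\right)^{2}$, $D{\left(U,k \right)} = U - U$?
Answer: $3042$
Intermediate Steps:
$D{\left(U,k \right)} = 0$
$n = 1$ ($n = 1 - 0 = 1 + 0 = 1$)
$d{\left(y,c \right)} = 0$ ($d{\left(y,c \right)} = \left(-5 + 5\right)^{2} = 0^{2} = 0$)
$t{\left(m,M \right)} = 2$ ($t{\left(m,M \right)} = \left(1 + 1\right) 1 = 2 \cdot 1 = 2$)
$1521 t{\left(0,-34 \right)} + d{\left(39,3 \right)} = 1521 \cdot 2 + 0 = 3042 + 0 = 3042$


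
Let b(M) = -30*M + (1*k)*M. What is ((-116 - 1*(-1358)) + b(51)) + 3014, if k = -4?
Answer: 2522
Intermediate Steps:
b(M) = -34*M (b(M) = -30*M + (1*(-4))*M = -30*M - 4*M = -34*M)
((-116 - 1*(-1358)) + b(51)) + 3014 = ((-116 - 1*(-1358)) - 34*51) + 3014 = ((-116 + 1358) - 1734) + 3014 = (1242 - 1734) + 3014 = -492 + 3014 = 2522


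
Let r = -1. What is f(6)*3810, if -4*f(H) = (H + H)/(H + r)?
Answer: -2286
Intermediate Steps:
f(H) = -H/(2*(-1 + H)) (f(H) = -(H + H)/(4*(H - 1)) = -2*H/(4*(-1 + H)) = -H/(2*(-1 + H)))
f(6)*3810 = -1*6/(-2 + 2*6)*3810 = -1*6/(-2 + 12)*3810 = -1*6/10*3810 = -1*6*1/10*3810 = -3/5*3810 = -2286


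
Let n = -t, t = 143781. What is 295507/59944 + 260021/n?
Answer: 26901593143/8618808264 ≈ 3.1213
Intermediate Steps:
n = -143781 (n = -1*143781 = -143781)
295507/59944 + 260021/n = 295507/59944 + 260021/(-143781) = 295507*(1/59944) + 260021*(-1/143781) = 295507/59944 - 260021/143781 = 26901593143/8618808264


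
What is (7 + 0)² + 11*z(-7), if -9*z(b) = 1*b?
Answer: 518/9 ≈ 57.556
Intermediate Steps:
z(b) = -b/9
(7 + 0)² + 11*z(-7) = (7 + 0)² + 11*(-⅑*(-7)) = 7² + 11*(7/9) = 49 + 77/9 = 518/9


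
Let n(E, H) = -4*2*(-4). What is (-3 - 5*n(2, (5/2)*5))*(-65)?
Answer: 10595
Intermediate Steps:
n(E, H) = 32 (n(E, H) = -8*(-4) = 32)
(-3 - 5*n(2, (5/2)*5))*(-65) = (-3 - 5*32)*(-65) = (-3 - 160)*(-65) = -163*(-65) = 10595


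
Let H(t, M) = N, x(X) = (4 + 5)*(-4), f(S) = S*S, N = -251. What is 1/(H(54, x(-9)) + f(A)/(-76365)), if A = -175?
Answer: -15273/3839648 ≈ -0.0039777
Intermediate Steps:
f(S) = S²
x(X) = -36 (x(X) = 9*(-4) = -36)
H(t, M) = -251
1/(H(54, x(-9)) + f(A)/(-76365)) = 1/(-251 + (-175)²/(-76365)) = 1/(-251 + 30625*(-1/76365)) = 1/(-251 - 6125/15273) = 1/(-3839648/15273) = -15273/3839648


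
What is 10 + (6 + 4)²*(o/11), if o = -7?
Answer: -590/11 ≈ -53.636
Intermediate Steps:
10 + (6 + 4)²*(o/11) = 10 + (6 + 4)²*(-7/11) = 10 + 10²*(-7*1/11) = 10 + 100*(-7/11) = 10 - 700/11 = -590/11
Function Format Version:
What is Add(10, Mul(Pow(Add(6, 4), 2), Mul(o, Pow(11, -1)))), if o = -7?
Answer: Rational(-590, 11) ≈ -53.636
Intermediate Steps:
Add(10, Mul(Pow(Add(6, 4), 2), Mul(o, Pow(11, -1)))) = Add(10, Mul(Pow(Add(6, 4), 2), Mul(-7, Pow(11, -1)))) = Add(10, Mul(Pow(10, 2), Mul(-7, Rational(1, 11)))) = Add(10, Mul(100, Rational(-7, 11))) = Add(10, Rational(-700, 11)) = Rational(-590, 11)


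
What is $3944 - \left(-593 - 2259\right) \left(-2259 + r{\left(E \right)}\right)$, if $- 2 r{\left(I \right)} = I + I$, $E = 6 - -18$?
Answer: $-6507172$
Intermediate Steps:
$E = 24$ ($E = 6 + 18 = 24$)
$r{\left(I \right)} = - I$ ($r{\left(I \right)} = - \frac{I + I}{2} = - \frac{2 I}{2} = - I$)
$3944 - \left(-593 - 2259\right) \left(-2259 + r{\left(E \right)}\right) = 3944 - \left(-593 - 2259\right) \left(-2259 - 24\right) = 3944 - - 2852 \left(-2259 - 24\right) = 3944 - \left(-2852\right) \left(-2283\right) = 3944 - 6511116 = -6507172$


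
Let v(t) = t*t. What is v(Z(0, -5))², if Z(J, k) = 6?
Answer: 1296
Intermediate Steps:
v(t) = t²
v(Z(0, -5))² = (6²)² = 36² = 1296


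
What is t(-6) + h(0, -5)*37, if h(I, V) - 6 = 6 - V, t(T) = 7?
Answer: 636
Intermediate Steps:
h(I, V) = 12 - V (h(I, V) = 6 + (6 - V) = 12 - V)
t(-6) + h(0, -5)*37 = 7 + (12 - 1*(-5))*37 = 7 + (12 + 5)*37 = 7 + 17*37 = 7 + 629 = 636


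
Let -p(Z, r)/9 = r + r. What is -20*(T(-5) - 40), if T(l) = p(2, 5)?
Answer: 2600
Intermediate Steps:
p(Z, r) = -18*r (p(Z, r) = -9*(r + r) = -18*r)
T(l) = -90 (T(l) = -18*5 = -90)
-20*(T(-5) - 40) = -20*(-90 - 40) = -20*(-130) = 2600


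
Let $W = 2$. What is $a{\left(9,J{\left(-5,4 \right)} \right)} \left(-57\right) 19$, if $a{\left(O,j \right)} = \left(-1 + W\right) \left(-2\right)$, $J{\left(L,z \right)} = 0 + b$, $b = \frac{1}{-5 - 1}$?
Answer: $2166$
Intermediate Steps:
$b = - \frac{1}{6}$ ($b = \frac{1}{-6} = - \frac{1}{6} \approx -0.16667$)
$J{\left(L,z \right)} = - \frac{1}{6}$ ($J{\left(L,z \right)} = 0 - \frac{1}{6} = - \frac{1}{6}$)
$a{\left(O,j \right)} = -2$ ($a{\left(O,j \right)} = \left(-1 + 2\right) \left(-2\right) = 1 \left(-2\right) = -2$)
$a{\left(9,J{\left(-5,4 \right)} \right)} \left(-57\right) 19 = \left(-2\right) \left(-57\right) 19 = 114 \cdot 19 = 2166$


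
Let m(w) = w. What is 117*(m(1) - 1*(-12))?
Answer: 1521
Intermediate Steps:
117*(m(1) - 1*(-12)) = 117*(1 - 1*(-12)) = 117*(1 + 12) = 117*13 = 1521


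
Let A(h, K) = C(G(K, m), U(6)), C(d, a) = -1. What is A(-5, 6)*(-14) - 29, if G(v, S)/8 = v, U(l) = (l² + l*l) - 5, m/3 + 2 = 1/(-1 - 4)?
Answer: -15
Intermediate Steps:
m = -33/5 (m = -6 + 3/(-1 - 4) = -6 + 3/(-5) = -6 + 3*(-⅕) = -6 - ⅗ = -33/5 ≈ -6.6000)
U(l) = -5 + 2*l² (U(l) = (l² + l²) - 5 = 2*l² - 5 = -5 + 2*l²)
G(v, S) = 8*v
A(h, K) = -1
A(-5, 6)*(-14) - 29 = -1*(-14) - 29 = 14 - 29 = -15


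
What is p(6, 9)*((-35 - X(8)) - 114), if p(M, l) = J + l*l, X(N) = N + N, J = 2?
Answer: -13695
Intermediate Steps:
X(N) = 2*N
p(M, l) = 2 + l² (p(M, l) = 2 + l*l = 2 + l²)
p(6, 9)*((-35 - X(8)) - 114) = (2 + 9²)*((-35 - 2*8) - 114) = (2 + 81)*((-35 - 1*16) - 114) = 83*((-35 - 16) - 114) = 83*(-51 - 114) = 83*(-165) = -13695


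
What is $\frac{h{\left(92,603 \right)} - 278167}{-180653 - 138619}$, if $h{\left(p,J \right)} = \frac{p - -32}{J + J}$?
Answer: $\frac{167734639}{192521016} \approx 0.87125$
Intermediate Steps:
$h{\left(p,J \right)} = \frac{32 + p}{2 J}$ ($h{\left(p,J \right)} = \frac{p + \left(-77 + 109\right)}{2 J} = \left(p + 32\right) \frac{1}{2 J} = \left(32 + p\right) \frac{1}{2 J} = \frac{32 + p}{2 J}$)
$\frac{h{\left(92,603 \right)} - 278167}{-180653 - 138619} = \frac{\frac{32 + 92}{2 \cdot 603} - 278167}{-180653 - 138619} = \frac{\frac{1}{2} \cdot \frac{1}{603} \cdot 124 - 278167}{-319272} = \left(\frac{62}{603} - 278167\right) \left(- \frac{1}{319272}\right) = \left(- \frac{167734639}{603}\right) \left(- \frac{1}{319272}\right) = \frac{167734639}{192521016}$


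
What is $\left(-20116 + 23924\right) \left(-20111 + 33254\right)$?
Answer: $50048544$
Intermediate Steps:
$\left(-20116 + 23924\right) \left(-20111 + 33254\right) = 3808 \cdot 13143 = 50048544$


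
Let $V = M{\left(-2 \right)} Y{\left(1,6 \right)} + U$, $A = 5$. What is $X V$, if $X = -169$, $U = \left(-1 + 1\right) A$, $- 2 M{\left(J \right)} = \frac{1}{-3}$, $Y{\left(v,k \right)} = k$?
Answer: $-169$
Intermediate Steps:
$M{\left(J \right)} = \frac{1}{6}$ ($M{\left(J \right)} = - \frac{1}{2 \left(-3\right)} = \left(- \frac{1}{2}\right) \left(- \frac{1}{3}\right) = \frac{1}{6}$)
$U = 0$ ($U = \left(-1 + 1\right) 5 = 0 \cdot 5 = 0$)
$V = 1$ ($V = \frac{1}{6} \cdot 6 + 0 = 1 + 0 = 1$)
$X V = \left(-169\right) 1 = -169$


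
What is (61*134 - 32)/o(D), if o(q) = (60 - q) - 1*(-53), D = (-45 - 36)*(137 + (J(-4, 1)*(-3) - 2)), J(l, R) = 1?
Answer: 8142/10805 ≈ 0.75354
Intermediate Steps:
D = -10692 (D = (-45 - 36)*(137 + (1*(-3) - 2)) = -81*(137 + (-3 - 2)) = -81*(137 - 5) = -81*132 = -10692)
o(q) = 113 - q (o(q) = (60 - q) + 53 = 113 - q)
(61*134 - 32)/o(D) = (61*134 - 32)/(113 - 1*(-10692)) = (8174 - 32)/(113 + 10692) = 8142/10805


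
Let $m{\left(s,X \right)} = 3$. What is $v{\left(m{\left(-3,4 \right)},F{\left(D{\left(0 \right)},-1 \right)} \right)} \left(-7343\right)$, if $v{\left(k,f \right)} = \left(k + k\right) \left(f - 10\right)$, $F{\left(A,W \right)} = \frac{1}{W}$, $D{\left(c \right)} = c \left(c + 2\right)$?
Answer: $484638$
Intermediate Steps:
$D{\left(c \right)} = c \left(2 + c\right)$
$v{\left(k,f \right)} = 2 k \left(-10 + f\right)$
$v{\left(m{\left(-3,4 \right)},F{\left(D{\left(0 \right)},-1 \right)} \right)} \left(-7343\right) = 2 \cdot 3 \left(-10 + \frac{1}{-1}\right) \left(-7343\right) = 2 \cdot 3 \left(-10 - 1\right) \left(-7343\right) = 2 \cdot 3 \left(-11\right) \left(-7343\right) = \left(-66\right) \left(-7343\right) = 484638$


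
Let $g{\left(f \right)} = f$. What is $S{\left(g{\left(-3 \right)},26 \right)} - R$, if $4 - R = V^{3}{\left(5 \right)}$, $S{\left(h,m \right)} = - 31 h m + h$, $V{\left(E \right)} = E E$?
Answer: $18036$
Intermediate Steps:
$V{\left(E \right)} = E^{2}$
$S{\left(h,m \right)} = h - 31 h m$ ($S{\left(h,m \right)} = - 31 h m + h = h - 31 h m$)
$R = -15621$ ($R = 4 - \left(5^{2}\right)^{3} = 4 - 25^{3} = 4 - 15625 = -15621$)
$S{\left(g{\left(-3 \right)},26 \right)} - R = - 3 \left(1 - 806\right) - -15621 = - 3 \left(1 - 806\right) + 15621 = \left(-3\right) \left(-805\right) + 15621 = 2415 + 15621 = 18036$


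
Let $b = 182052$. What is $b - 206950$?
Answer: $-24898$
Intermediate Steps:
$b - 206950 = 182052 - 206950 = -24898$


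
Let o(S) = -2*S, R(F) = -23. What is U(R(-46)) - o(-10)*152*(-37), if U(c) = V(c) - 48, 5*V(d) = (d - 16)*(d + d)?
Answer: 563954/5 ≈ 1.1279e+5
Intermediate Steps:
V(d) = 2*d*(-16 + d)/5 (V(d) = ((d - 16)*(d + d))/5 = ((-16 + d)*(2*d))/5 = (2*d*(-16 + d))/5 = 2*d*(-16 + d)/5)
U(c) = -48 + 2*c*(-16 + c)/5 (U(c) = 2*c*(-16 + c)/5 - 48 = -48 + 2*c*(-16 + c)/5)
U(R(-46)) - o(-10)*152*(-37) = (-48 + (2/5)*(-23)*(-16 - 23)) - -2*(-10)*152*(-37) = (-48 + (2/5)*(-23)*(-39)) - 20*152*(-37) = (-48 + 1794/5) - 3040*(-37) = 1554/5 - 1*(-112480) = 1554/5 + 112480 = 563954/5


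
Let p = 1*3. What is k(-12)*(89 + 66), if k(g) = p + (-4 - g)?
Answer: 1705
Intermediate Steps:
p = 3
k(g) = -1 - g (k(g) = 3 + (-4 - g) = -1 - g)
k(-12)*(89 + 66) = (-1 - 1*(-12))*(89 + 66) = (-1 + 12)*155 = 11*155 = 1705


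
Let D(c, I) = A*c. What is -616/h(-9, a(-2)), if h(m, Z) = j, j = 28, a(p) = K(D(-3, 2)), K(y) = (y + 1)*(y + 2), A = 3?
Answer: -22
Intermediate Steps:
D(c, I) = 3*c
K(y) = (1 + y)*(2 + y)
a(p) = 56 (a(p) = 2 + (3*(-3))**2 + 3*(3*(-3)) = 2 + (-9)**2 + 3*(-9) = 2 + 81 - 27 = 56)
h(m, Z) = 28
-616/h(-9, a(-2)) = -616/28 = -616*1/28 = -22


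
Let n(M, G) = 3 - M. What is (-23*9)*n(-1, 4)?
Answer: -828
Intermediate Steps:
(-23*9)*n(-1, 4) = (-23*9)*(3 - 1*(-1)) = -207*(3 + 1) = -207*4 = -828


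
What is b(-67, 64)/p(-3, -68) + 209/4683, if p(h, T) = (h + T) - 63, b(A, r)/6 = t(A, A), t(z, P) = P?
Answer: 14258/4683 ≈ 3.0446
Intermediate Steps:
b(A, r) = 6*A
p(h, T) = -63 + T + h (p(h, T) = (T + h) - 63 = -63 + T + h)
b(-67, 64)/p(-3, -68) + 209/4683 = (6*(-67))/(-63 - 68 - 3) + 209/4683 = -402/(-134) + 209*(1/4683) = -402*(-1/134) + 209/4683 = 3 + 209/4683 = 14258/4683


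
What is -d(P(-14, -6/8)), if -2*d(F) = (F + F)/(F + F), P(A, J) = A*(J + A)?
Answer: ½ ≈ 0.50000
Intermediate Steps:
P(A, J) = A*(A + J)
d(F) = -½ (d(F) = -(F + F)/(2*(F + F)) = -2*F/(2*(2*F)) = -2*F*1/(2*F)/2 = -½*1 = -½)
-d(P(-14, -6/8)) = -1*(-½) = ½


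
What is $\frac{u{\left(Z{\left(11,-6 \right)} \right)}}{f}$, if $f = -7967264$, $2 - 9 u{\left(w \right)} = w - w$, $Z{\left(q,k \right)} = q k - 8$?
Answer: $- \frac{1}{35852688} \approx -2.7892 \cdot 10^{-8}$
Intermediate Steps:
$Z{\left(q,k \right)} = -8 + k q$ ($Z{\left(q,k \right)} = k q - 8 = -8 + k q$)
$u{\left(w \right)} = \frac{2}{9}$ ($u{\left(w \right)} = \frac{2}{9} - \frac{w - w}{9} = \frac{2}{9} - 0 = \frac{2}{9} + 0 = \frac{2}{9}$)
$\frac{u{\left(Z{\left(11,-6 \right)} \right)}}{f} = \frac{2}{9 \left(-7967264\right)} = \frac{2}{9} \left(- \frac{1}{7967264}\right) = - \frac{1}{35852688}$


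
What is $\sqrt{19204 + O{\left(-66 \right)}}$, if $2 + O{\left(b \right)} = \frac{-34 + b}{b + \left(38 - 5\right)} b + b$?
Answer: $6 \sqrt{526} \approx 137.61$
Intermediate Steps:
$O{\left(b \right)} = -2 + b + \frac{b \left(-34 + b\right)}{33 + b}$ ($O{\left(b \right)} = -2 + \left(\frac{-34 + b}{b + \left(38 - 5\right)} b + b\right) = -2 + \left(\frac{-34 + b}{b + 33} b + b\right) = -2 + \left(\frac{-34 + b}{33 + b} b + b\right) = -2 + \left(\frac{b \left(-34 + b\right)}{33 + b} + b\right) = -2 + \left(b + \frac{b \left(-34 + b\right)}{33 + b}\right) = -2 + b + \frac{b \left(-34 + b\right)}{33 + b}$)
$\sqrt{19204 + O{\left(-66 \right)}} = \sqrt{19204 + \frac{-66 - -198 + 2 \left(-66\right)^{2}}{33 - 66}} = \sqrt{19204 + \frac{-66 + 198 + 2 \cdot 4356}{-33}} = \sqrt{19204 - \frac{-66 + 198 + 8712}{33}} = \sqrt{19204 - 268} = \sqrt{18936} = 6 \sqrt{526}$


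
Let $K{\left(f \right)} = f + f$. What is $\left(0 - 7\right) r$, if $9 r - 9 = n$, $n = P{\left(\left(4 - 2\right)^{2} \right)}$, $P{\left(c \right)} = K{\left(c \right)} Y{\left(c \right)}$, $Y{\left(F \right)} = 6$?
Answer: $- \frac{133}{3} \approx -44.333$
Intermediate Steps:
$K{\left(f \right)} = 2 f$
$P{\left(c \right)} = 12 c$ ($P{\left(c \right)} = 2 c 6 = 12 c$)
$n = 48$ ($n = 12 \left(4 - 2\right)^{2} = 12 \cdot 2^{2} = 12 \cdot 4 = 48$)
$r = \frac{19}{3}$ ($r = 1 + \frac{1}{9} \cdot 48 = 1 + \frac{16}{3} = \frac{19}{3} \approx 6.3333$)
$\left(0 - 7\right) r = \left(0 - 7\right) \frac{19}{3} = \left(-7\right) \frac{19}{3} = - \frac{133}{3}$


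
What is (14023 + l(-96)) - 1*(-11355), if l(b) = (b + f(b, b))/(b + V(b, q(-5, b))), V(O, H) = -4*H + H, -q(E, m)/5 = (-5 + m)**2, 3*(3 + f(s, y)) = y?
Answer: 3880778251/152919 ≈ 25378.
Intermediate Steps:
f(s, y) = -3 + y/3
q(E, m) = -5*(-5 + m)**2
V(O, H) = -3*H
l(b) = (-3 + 4*b/3)/(b + 15*(-5 + b)**2) (l(b) = (b + (-3 + b/3))/(b - (-15)*(-5 + b)**2) = (-3 + 4*b/3)/(b + 15*(-5 + b)**2))
(14023 + l(-96)) - 1*(-11355) = (14023 + (-9 + 4*(-96))/(3*(-96 + 15*(-5 - 96)**2))) - 1*(-11355) = (14023 + (-9 - 384)/(3*(-96 + 15*(-101)**2))) + 11355 = (14023 + (1/3)*(-393)/(-96 + 15*10201)) + 11355 = (14023 + (1/3)*(-393)/(-96 + 153015)) + 11355 = (14023 + (1/3)*(-393)/152919) + 11355 = (14023 + (1/3)*(1/152919)*(-393)) + 11355 = (14023 - 131/152919) + 11355 = 2144383006/152919 + 11355 = 3880778251/152919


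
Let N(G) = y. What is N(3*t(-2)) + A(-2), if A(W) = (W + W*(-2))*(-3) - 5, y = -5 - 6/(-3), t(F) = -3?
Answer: -14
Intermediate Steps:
y = -3 (y = -5 - 6*(-⅓) = -5 + 2 = -3)
N(G) = -3
A(W) = -5 + 3*W (A(W) = (W - 2*W)*(-3) - 5 = -W*(-3) - 5 = 3*W - 5 = -5 + 3*W)
N(3*t(-2)) + A(-2) = -3 + (-5 + 3*(-2)) = -3 + (-5 - 6) = -3 - 11 = -14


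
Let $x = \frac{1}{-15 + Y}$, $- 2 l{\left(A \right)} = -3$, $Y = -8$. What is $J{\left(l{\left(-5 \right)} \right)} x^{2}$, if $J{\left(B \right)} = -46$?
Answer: $- \frac{2}{23} \approx -0.086957$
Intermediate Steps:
$l{\left(A \right)} = \frac{3}{2}$ ($l{\left(A \right)} = \left(- \frac{1}{2}\right) \left(-3\right) = \frac{3}{2}$)
$x = - \frac{1}{23}$ ($x = \frac{1}{-15 - 8} = \frac{1}{-23} = - \frac{1}{23} \approx -0.043478$)
$J{\left(l{\left(-5 \right)} \right)} x^{2} = - 46 \left(- \frac{1}{23}\right)^{2} = \left(-46\right) \frac{1}{529} = - \frac{2}{23}$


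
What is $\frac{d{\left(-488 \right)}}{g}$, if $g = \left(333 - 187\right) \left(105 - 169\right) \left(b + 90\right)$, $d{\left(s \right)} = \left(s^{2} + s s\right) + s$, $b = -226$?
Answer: $\frac{59475}{158848} \approx 0.37441$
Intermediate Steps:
$d{\left(s \right)} = s + 2 s^{2}$ ($d{\left(s \right)} = \left(s^{2} + s^{2}\right) + s = 2 s^{2} + s = s + 2 s^{2}$)
$g = 1270784$ ($g = \left(333 - 187\right) \left(105 - 169\right) \left(-226 + 90\right) = 146 \left(\left(-64\right) \left(-136\right)\right) = 146 \cdot 8704 = 1270784$)
$\frac{d{\left(-488 \right)}}{g} = \frac{\left(-488\right) \left(1 + 2 \left(-488\right)\right)}{1270784} = - 488 \left(1 - 976\right) \frac{1}{1270784} = \left(-488\right) \left(-975\right) \frac{1}{1270784} = 475800 \cdot \frac{1}{1270784} = \frac{59475}{158848}$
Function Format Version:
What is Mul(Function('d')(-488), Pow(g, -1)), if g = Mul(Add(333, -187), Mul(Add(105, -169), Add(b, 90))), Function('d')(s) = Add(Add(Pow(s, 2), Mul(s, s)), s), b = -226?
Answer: Rational(59475, 158848) ≈ 0.37441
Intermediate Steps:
Function('d')(s) = Add(s, Mul(2, Pow(s, 2))) (Function('d')(s) = Add(Add(Pow(s, 2), Pow(s, 2)), s) = Add(Mul(2, Pow(s, 2)), s) = Add(s, Mul(2, Pow(s, 2))))
g = 1270784 (g = Mul(Add(333, -187), Mul(Add(105, -169), Add(-226, 90))) = Mul(146, Mul(-64, -136)) = Mul(146, 8704) = 1270784)
Mul(Function('d')(-488), Pow(g, -1)) = Mul(Mul(-488, Add(1, Mul(2, -488))), Pow(1270784, -1)) = Mul(Mul(-488, Add(1, -976)), Rational(1, 1270784)) = Mul(Mul(-488, -975), Rational(1, 1270784)) = Mul(475800, Rational(1, 1270784)) = Rational(59475, 158848)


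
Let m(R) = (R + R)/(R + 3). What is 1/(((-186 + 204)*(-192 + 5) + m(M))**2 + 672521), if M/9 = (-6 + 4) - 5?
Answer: 100/1198834421 ≈ 8.3414e-8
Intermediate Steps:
M = -63 (M = 9*((-6 + 4) - 5) = 9*(-2 - 5) = 9*(-7) = -63)
m(R) = 2*R/(3 + R) (m(R) = (2*R)/(3 + R) = 2*R/(3 + R))
1/(((-186 + 204)*(-192 + 5) + m(M))**2 + 672521) = 1/(((-186 + 204)*(-192 + 5) + 2*(-63)/(3 - 63))**2 + 672521) = 1/((18*(-187) + 2*(-63)/(-60))**2 + 672521) = 1/((-3366 + 2*(-63)*(-1/60))**2 + 672521) = 1/((-3366 + 21/10)**2 + 672521) = 1/((-33639/10)**2 + 672521) = 1/(1131582321/100 + 672521) = 1/(1198834421/100) = 100/1198834421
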